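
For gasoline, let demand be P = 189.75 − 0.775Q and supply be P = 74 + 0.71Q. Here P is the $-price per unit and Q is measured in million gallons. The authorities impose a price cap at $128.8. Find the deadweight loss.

$0.43 million

Competitive equilibrium: 189.75 − 0.775Q = 74 + 0.71Q → Q* = 77.9461, P* = 129.3418.
At the ceiling P = 128.8, quantity supplied = (128.8 − 74)/0.71 = 77.1831.
Willingness to pay at Q' = 77.1831: 189.75 − 0.775·77.1831 = 129.9331.
ΔQ = 77.9461 − 77.1831 = 0.763; wedge = 129.9331 − 128.8 = 1.1331.
DWL = ½ × 0.763 × 1.1331 = $0.43 million.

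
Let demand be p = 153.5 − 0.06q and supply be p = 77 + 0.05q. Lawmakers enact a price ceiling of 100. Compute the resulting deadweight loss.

3049.14

Competitive equilibrium: 153.5 − 0.06q = 77 + 0.05q → q* = 695.4545, p* = 111.7727.
At the ceiling p = 100, quantity supplied = (100 − 77)/0.05 = 460.
Willingness to pay at q' = 460: 153.5 − 0.06·460 = 125.9.
Δq = 695.4545 − 460 = 235.4545; wedge = 125.9 − 100 = 25.9.
Welfare loss = ½ × 235.4545 × 25.9 = 3049.14.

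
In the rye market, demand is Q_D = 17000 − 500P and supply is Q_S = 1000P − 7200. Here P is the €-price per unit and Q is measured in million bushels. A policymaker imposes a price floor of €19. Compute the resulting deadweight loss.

€3081.67 million

In inverse form: demand P = 34 − 0.002Q, supply P = 7.2 + 0.001Q.
Competitive equilibrium: 34 − 0.002Q = 7.2 + 0.001Q → Q* = 8933.3333, P* = 16.1333.
At the floor P = 19, quantity demanded = (34 − 19)/0.002 = 7500.
Sellers' marginal cost at Q' = 7500: 7.2 + 0.001·7500 = 14.7.
ΔQ = 8933.3333 − 7500 = 1433.3333; wedge = 19 − 14.7 = 4.3.
Deadweight loss = ½ × 1433.3333 × 4.3 = €3081.67 million.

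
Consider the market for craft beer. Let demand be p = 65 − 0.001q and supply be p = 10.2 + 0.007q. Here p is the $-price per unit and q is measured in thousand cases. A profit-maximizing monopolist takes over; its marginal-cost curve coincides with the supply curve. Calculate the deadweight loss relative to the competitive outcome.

$2317.16 thousand

Competitive equilibrium: 65 − 0.001q = 10.2 + 0.007q → q* = 6850, p* = 58.15.
Marginal revenue: MR = 65 − 0.002q. Set MR = MC: 65 − 0.002q = 10.2 + 0.007q → q_m = 6088.8889.
Price p_m = 65 − 0.001·6088.8889 = 58.9111; MC(q_m) = 10.2 + 0.007·6088.8889 = 52.8222.
Competitive q* = 6850, so Δq = 761.1111; wedge = 58.9111 − 52.8222 = 6.0889.
The triangle = ½ × 761.1111 × 6.0889 = $2317.16 thousand.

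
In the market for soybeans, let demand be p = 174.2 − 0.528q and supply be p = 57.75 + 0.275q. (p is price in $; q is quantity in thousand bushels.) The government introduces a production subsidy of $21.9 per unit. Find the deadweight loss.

$298.64 thousand

Competitive equilibrium: 174.2 − 0.528q = 57.75 + 0.275q → q* = 145.0187, p* = 97.6301.
The subsidy lowers effective supply by 21.9: p = 35.85 + 0.275q.
New quantity: 174.2 − 0.528q = 35.85 + 0.275q → q' = 172.2914.
Overproduction Δq = 172.2914 − 145.0187 = 27.2727; wedge = subsidy = 21.9.
Welfare loss = ½ × 27.2727 × 21.9 = $298.64 thousand.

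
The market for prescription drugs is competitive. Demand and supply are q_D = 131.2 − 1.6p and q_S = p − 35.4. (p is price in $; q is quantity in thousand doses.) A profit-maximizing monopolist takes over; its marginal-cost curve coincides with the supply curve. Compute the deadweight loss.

In inverse form: demand p = 82 − 0.625q, supply p = 35.4 + q.
Competitive equilibrium: 82 − 0.625q = 35.4 + q → q* = 28.6769, p* = 64.0769.
Marginal revenue: MR = 82 − 1.25q. Set MR = MC: 82 − 1.25q = 35.4 + q → q_m = 20.7111.
Price p_m = 82 − 0.625·20.7111 = 69.0556; MC(q_m) = 35.4 + 1·20.7111 = 56.1111.
Competitive q* = 28.6769, so Δq = 7.9658; wedge = 69.0556 − 56.1111 = 12.9445.
The triangle = ½ × 7.9658 × 12.9445 = $51.56 thousand.

$51.56 thousand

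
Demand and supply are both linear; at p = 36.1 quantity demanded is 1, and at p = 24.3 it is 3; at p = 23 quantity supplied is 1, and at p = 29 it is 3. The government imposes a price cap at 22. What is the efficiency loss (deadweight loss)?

Demand slope = (24.3 − 36.1)/(3 − 1) = −5.9, so p = 42 − 5.9q.
Supply slope = (29 − 23)/(3 − 1) = 3, so p = 20 + 3q.
Competitive equilibrium: 42 − 5.9q = 20 + 3q → q* = 2.4719, p* = 27.4157.
At the ceiling p = 22, quantity supplied = (22 − 20)/3 = 0.6667.
Willingness to pay at q' = 0.6667: 42 − 5.9·0.6667 = 38.0665.
Δq = 2.4719 − 0.6667 = 1.8052; wedge = 38.0665 − 22 = 16.0665.
Welfare loss = ½ × 1.8052 × 16.0665 = 14.50.

14.50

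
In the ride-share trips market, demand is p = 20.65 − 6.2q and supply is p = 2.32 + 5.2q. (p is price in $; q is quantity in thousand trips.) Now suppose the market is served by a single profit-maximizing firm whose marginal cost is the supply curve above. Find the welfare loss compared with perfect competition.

Competitive equilibrium: 20.65 − 6.2q = 2.32 + 5.2q → q* = 1.6079, p* = 10.6811.
Marginal revenue: MR = 20.65 − 12.4q. Set MR = MC: 20.65 − 12.4q = 2.32 + 5.2q → q_m = 1.0415.
Price p_m = 20.65 − 6.2·1.0415 = 14.1927; MC(q_m) = 2.32 + 5.2·1.0415 = 7.7358.
Competitive q* = 1.6079, so Δq = 0.5664; wedge = 14.1927 − 7.7358 = 6.4569.
Deadweight loss = ½ × 0.5664 × 6.4569 = $1.83 thousand.

$1.83 thousand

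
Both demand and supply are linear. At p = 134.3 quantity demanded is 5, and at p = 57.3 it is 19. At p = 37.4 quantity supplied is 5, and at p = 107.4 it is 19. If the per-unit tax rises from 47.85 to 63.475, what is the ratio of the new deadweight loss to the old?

1.760

Demand slope = (57.3 − 134.3)/(19 − 5) = −5.5, so p = 161.8 − 5.5q.
Supply slope = (107.4 − 37.4)/(19 − 5) = 5, so p = 12.4 + 5q.
Competitive equilibrium: 161.8 − 5.5q = 12.4 + 5q → q* = 14.2286, p* = 83.5429.
For a per-unit tax t: Δq = t/10.5, so DWL = ½·t·(t/10.5) = t²/21.
At t = 47.85: DWL = 109.030. At t = 63.475: DWL = 191.861.
Ratio = (63.475/47.85)² = 1.760.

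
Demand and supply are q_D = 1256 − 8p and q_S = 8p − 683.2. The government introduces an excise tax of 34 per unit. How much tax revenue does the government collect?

In inverse form: demand p = 157 − 0.125q, supply p = 85.4 + 0.125q.
Competitive equilibrium: 157 − 0.125q = 85.4 + 0.125q → q* = 286.4, p* = 121.2.
With the tax, the buyer price exceeds the seller price by 34: (157 − 0.125q) − (85.4 + 0.125q) = 34 → q' = 150.4.
Tax revenue = 34 × 150.4 = 5113.60.

5113.60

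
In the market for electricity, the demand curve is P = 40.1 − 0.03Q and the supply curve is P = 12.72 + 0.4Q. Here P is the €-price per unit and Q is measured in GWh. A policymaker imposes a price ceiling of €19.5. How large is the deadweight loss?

€469.38

Competitive equilibrium: 40.1 − 0.03Q = 12.72 + 0.4Q → Q* = 63.6744, P* = 38.1898.
At the ceiling P = 19.5, quantity supplied = (19.5 − 12.72)/0.4 = 16.95.
Willingness to pay at Q' = 16.95: 40.1 − 0.03·16.95 = 39.5915.
ΔQ = 63.6744 − 16.95 = 46.7244; wedge = 39.5915 − 19.5 = 20.0915.
Welfare loss = ½ × 46.7244 × 20.0915 = €469.38.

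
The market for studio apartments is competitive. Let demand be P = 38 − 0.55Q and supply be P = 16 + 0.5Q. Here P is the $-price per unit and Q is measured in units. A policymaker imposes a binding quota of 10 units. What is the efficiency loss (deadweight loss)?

$62.98

Competitive equilibrium: 38 − 0.55Q = 16 + 0.5Q → Q* = 20.9524, P* = 26.4762.
At Q = 10: demand price = 38 − 0.55·10 = 32.5; supply price = 16 + 0.5·10 = 21.
ΔQ = 20.9524 − 10 = 10.9524; wedge = 32.5 − 21 = 11.5.
The triangle = ½ × 10.9524 × 11.5 = $62.98.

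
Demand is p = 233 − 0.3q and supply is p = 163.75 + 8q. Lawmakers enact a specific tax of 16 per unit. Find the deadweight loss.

Competitive equilibrium: 233 − 0.3q = 163.75 + 8q → q* = 8.3434, p* = 230.497.
With the tax, the buyer price exceeds the seller price by 16: (233 − 0.3q) − (163.75 + 8q) = 16 → q' = 6.4157.
Δq = 8.3434 − 6.4157 = 1.9277; the wedge equals the tax, 16.
Deadweight loss = ½ × 1.9277 × 16 = 15.42.

15.42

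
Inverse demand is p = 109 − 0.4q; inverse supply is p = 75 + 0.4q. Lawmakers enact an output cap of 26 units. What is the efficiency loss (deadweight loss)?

Competitive equilibrium: 109 − 0.4q = 75 + 0.4q → q* = 42.5, p* = 92.
At q = 26: demand price = 109 − 0.4·26 = 98.6; supply price = 75 + 0.4·26 = 85.4.
Δq = 42.5 − 26 = 16.5; wedge = 98.6 − 85.4 = 13.2.
Welfare loss = ½ × 16.5 × 13.2 = 108.90.

108.90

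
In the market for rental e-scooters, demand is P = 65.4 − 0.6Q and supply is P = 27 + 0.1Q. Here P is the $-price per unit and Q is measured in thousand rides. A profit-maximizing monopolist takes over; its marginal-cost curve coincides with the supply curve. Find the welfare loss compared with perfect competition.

$224.36 thousand

Competitive equilibrium: 65.4 − 0.6Q = 27 + 0.1Q → Q* = 54.8571, P* = 32.4857.
Marginal revenue: MR = 65.4 − 1.2Q. Set MR = MC: 65.4 − 1.2Q = 27 + 0.1Q → Q_m = 29.5385.
Price P_m = 65.4 − 0.6·29.5385 = 47.6769; MC(Q_m) = 27 + 0.1·29.5385 = 29.9539.
Competitive Q* = 54.8571, so ΔQ = 25.3186; wedge = 47.6769 − 29.9539 = 17.723.
Deadweight loss = ½ × 25.3186 × 17.723 = $224.36 thousand.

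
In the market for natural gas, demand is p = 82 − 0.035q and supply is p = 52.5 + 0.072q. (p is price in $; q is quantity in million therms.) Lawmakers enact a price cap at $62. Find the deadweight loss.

$1105.63 million

Competitive equilibrium: 82 − 0.035q = 52.5 + 0.072q → q* = 275.70093, p* = 72.35047.
At the ceiling p = 62, quantity supplied = (62 − 52.5)/0.072 = 131.94444.
Willingness to pay at q' = 131.94444: 82 − 0.035·131.94444 = 77.38194.
Δq = 275.70093 − 131.94444 = 143.75649; wedge = 77.38194 − 62 = 15.38194.
DWL = ½ × 143.75649 × 15.38194 = $1105.63 million.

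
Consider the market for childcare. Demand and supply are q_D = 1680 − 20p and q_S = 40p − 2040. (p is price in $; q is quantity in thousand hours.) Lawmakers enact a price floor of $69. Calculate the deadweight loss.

$735 thousand

In inverse form: demand p = 84 − 0.05q, supply p = 51 + 0.025q.
Competitive equilibrium: 84 − 0.05q = 51 + 0.025q → q* = 440, p* = 62.
At the floor p = 69, quantity demanded = (84 − 69)/0.05 = 300.
Sellers' marginal cost at q' = 300: 51 + 0.025·300 = 58.5.
Δq = 440 − 300 = 140; wedge = 69 − 58.5 = 10.5.
DWL = ½ × 140 × 10.5 = $735 thousand.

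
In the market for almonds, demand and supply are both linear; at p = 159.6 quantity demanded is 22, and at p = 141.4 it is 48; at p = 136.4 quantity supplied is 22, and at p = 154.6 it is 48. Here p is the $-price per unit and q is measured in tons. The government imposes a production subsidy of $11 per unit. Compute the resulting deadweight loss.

Demand slope = (141.4 − 159.6)/(48 − 22) = −0.7, so p = 175 − 0.7q.
Supply slope = (154.6 − 136.4)/(48 − 22) = 0.7, so p = 121 + 0.7q.
Competitive equilibrium: 175 − 0.7q = 121 + 0.7q → q* = 38.5714, p* = 148.
The subsidy lowers effective supply by 11: p = 110 + 0.7q.
New quantity: 175 − 0.7q = 110 + 0.7q → q' = 46.4286.
Overproduction Δq = 46.4286 − 38.5714 = 7.8572; wedge = subsidy = 11.
The triangle = ½ × 7.8572 × 11 = $43.21.

$43.21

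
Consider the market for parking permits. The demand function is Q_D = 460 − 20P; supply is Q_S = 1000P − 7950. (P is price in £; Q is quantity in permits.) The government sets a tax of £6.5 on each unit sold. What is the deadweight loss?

£414.22

In inverse form: demand P = 23 − 0.05Q, supply P = 7.95 + 0.001Q.
Competitive equilibrium: 23 − 0.05Q = 7.95 + 0.001Q → Q* = 295.098, P* = 8.2451.
With the tax, the buyer price exceeds the seller price by 6.5: (23 − 0.05Q) − (7.95 + 0.001Q) = 6.5 → Q' = 167.6471.
ΔQ = 295.098 − 167.6471 = 127.4509; the wedge equals the tax, 6.5.
The triangle = ½ × 127.4509 × 6.5 = £414.22.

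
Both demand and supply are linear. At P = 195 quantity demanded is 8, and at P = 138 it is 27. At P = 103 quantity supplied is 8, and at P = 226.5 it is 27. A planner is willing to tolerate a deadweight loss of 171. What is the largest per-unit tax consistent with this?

Demand slope = (138 − 195)/(27 − 8) = −3, so P = 219 − 3Q.
Supply slope = (226.5 − 103)/(27 − 8) = 6.5, so P = 51 + 6.5Q.
Competitive equilibrium: 219 − 3Q = 51 + 6.5Q → Q* = 17.6842, P* = 165.9474.
A tax t gives ΔQ = t/9.5 and wedge t, so DWL = t²/19.
t²/19 = 171 → t² = 3249 → t = 57.

57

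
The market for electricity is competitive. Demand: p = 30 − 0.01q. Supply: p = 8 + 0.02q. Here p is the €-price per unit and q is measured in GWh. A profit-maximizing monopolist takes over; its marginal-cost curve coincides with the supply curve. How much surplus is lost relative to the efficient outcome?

Competitive equilibrium: 30 − 0.01q = 8 + 0.02q → q* = 733.3333, p* = 22.6667.
Marginal revenue: MR = 30 − 0.02q. Set MR = MC: 30 − 0.02q = 8 + 0.02q → q_m = 550.
Price p_m = 30 − 0.01·550 = 24.5; MC(q_m) = 8 + 0.02·550 = 19.
Competitive q* = 733.3333, so Δq = 183.3333; wedge = 24.5 − 19 = 5.5.
Deadweight loss = ½ × 183.3333 × 5.5 = €504.17.

€504.17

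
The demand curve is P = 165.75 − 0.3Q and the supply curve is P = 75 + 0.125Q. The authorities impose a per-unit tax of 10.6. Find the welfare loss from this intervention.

132.19

Competitive equilibrium: 165.75 − 0.3Q = 75 + 0.125Q → Q* = 213.5294, P* = 101.6912.
With the tax, the buyer price exceeds the seller price by 10.6: (165.75 − 0.3Q) − (75 + 0.125Q) = 10.6 → Q' = 188.5882.
ΔQ = 213.5294 − 188.5882 = 24.9412; the wedge equals the tax, 10.6.
The triangle = ½ × 24.9412 × 10.6 = 132.19.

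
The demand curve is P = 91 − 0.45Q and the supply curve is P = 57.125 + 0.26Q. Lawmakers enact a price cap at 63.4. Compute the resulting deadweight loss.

197.33

Competitive equilibrium: 91 − 0.45Q = 57.125 + 0.26Q → Q* = 47.7113, P* = 69.5299.
At the ceiling P = 63.4, quantity supplied = (63.4 − 57.125)/0.26 = 24.1346.
Willingness to pay at Q' = 24.1346: 91 − 0.45·24.1346 = 80.1394.
ΔQ = 47.7113 − 24.1346 = 23.5767; wedge = 80.1394 − 63.4 = 16.7394.
Deadweight loss = ½ × 23.5767 × 16.7394 = 197.33.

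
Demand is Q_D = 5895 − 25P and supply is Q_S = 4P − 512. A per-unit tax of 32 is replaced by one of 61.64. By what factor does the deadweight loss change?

3.710

In inverse form: demand P = 235.8 − 0.04Q, supply P = 128 + 0.25Q.
Competitive equilibrium: 235.8 − 0.04Q = 128 + 0.25Q → Q* = 371.7241, P* = 220.931.
For a per-unit tax t: ΔQ = t/0.29, so DWL = ½·t·(t/0.29) = t²/0.58.
At t = 32: DWL = 1765.517. At t = 61.64: DWL = 6550.844.
Ratio = (61.64/32)² = 3.710.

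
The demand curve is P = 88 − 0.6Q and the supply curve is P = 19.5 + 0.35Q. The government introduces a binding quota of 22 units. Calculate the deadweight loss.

1192.51

Competitive equilibrium: 88 − 0.6Q = 19.5 + 0.35Q → Q* = 72.1053, P* = 44.7368.
At Q = 22: demand price = 88 − 0.6·22 = 74.8; supply price = 19.5 + 0.35·22 = 27.2.
ΔQ = 72.1053 − 22 = 50.1053; wedge = 74.8 − 27.2 = 47.6.
Welfare loss = ½ × 50.1053 × 47.6 = 1192.51.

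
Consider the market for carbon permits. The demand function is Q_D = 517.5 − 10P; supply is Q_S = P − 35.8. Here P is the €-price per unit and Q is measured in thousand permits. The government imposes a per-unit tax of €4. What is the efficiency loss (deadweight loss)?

In inverse form: demand P = 51.75 − 0.1Q, supply P = 35.8 + Q.
Competitive equilibrium: 51.75 − 0.1Q = 35.8 + Q → Q* = 14.5, P* = 50.3.
With the tax, the buyer price exceeds the seller price by 4: (51.75 − 0.1Q) − (35.8 + Q) = 4 → Q' = 10.8636.
ΔQ = 14.5 − 10.8636 = 3.6364; the wedge equals the tax, 4.
DWL = ½ × 3.6364 × 4 = €7.27 thousand.

€7.27 thousand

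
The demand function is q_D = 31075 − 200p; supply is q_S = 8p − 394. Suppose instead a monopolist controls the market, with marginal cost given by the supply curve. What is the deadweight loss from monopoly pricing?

59.42

In inverse form: demand p = 155.375 − 0.005q, supply p = 49.25 + 0.125q.
Competitive equilibrium: 155.375 − 0.005q = 49.25 + 0.125q → q* = 816.3462, p* = 151.2933.
Marginal revenue: MR = 155.375 − 0.01q. Set MR = MC: 155.375 − 0.01q = 49.25 + 0.125q → q_m = 786.1111.
Price p_m = 155.375 − 0.005·786.1111 = 151.4444; MC(q_m) = 49.25 + 0.125·786.1111 = 147.5139.
Competitive q* = 816.3462, so Δq = 30.2351; wedge = 151.4444 − 147.5139 = 3.9305.
Welfare loss = ½ × 30.2351 × 3.9305 = 59.42.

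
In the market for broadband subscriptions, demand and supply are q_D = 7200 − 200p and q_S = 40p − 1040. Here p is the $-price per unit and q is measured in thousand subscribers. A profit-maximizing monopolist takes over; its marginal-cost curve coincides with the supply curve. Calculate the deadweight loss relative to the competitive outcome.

In inverse form: demand p = 36 − 0.005q, supply p = 26 + 0.025q.
Competitive equilibrium: 36 − 0.005q = 26 + 0.025q → q* = 333.3333, p* = 34.3333.
Marginal revenue: MR = 36 − 0.01q. Set MR = MC: 36 − 0.01q = 26 + 0.025q → q_m = 285.7143.
Price p_m = 36 − 0.005·285.7143 = 34.5714; MC(q_m) = 26 + 0.025·285.7143 = 33.1429.
Competitive q* = 333.3333, so Δq = 47.619; wedge = 34.5714 − 33.1429 = 1.4285.
Deadweight loss = ½ × 47.619 × 1.4285 = $34.01 thousand.

$34.01 thousand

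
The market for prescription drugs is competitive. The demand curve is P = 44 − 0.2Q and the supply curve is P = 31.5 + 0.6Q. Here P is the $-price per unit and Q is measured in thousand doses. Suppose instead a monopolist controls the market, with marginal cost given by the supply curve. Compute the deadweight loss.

Competitive equilibrium: 44 − 0.2Q = 31.5 + 0.6Q → Q* = 15.625, P* = 40.875.
Marginal revenue: MR = 44 − 0.4Q. Set MR = MC: 44 − 0.4Q = 31.5 + 0.6Q → Q_m = 12.5.
Price P_m = 44 − 0.2·12.5 = 41.5; MC(Q_m) = 31.5 + 0.6·12.5 = 39.
Competitive Q* = 15.625, so ΔQ = 3.125; wedge = 41.5 − 39 = 2.5.
Deadweight loss = ½ × 3.125 × 2.5 = $3.91 thousand.

$3.91 thousand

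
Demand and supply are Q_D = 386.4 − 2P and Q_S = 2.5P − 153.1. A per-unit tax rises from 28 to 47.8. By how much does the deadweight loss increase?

In inverse form: demand P = 193.2 − 0.5Q, supply P = 61.24 + 0.4Q.
Competitive equilibrium: 193.2 − 0.5Q = 61.24 + 0.4Q → Q* = 146.6222, P* = 119.8889.
For a per-unit tax t: ΔQ = t/0.9, so DWL = ½·t·(t/0.9) = t²/1.8.
At t = 28: DWL = 435.556. At t = 47.8: DWL = 1269.356.
Increase = 1269.356 − 435.556 = 833.80.

833.80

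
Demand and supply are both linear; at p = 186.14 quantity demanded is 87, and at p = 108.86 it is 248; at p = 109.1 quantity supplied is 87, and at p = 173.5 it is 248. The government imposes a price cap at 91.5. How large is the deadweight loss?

7613.85

Demand slope = (108.86 − 186.14)/(248 − 87) = −0.48, so p = 227.9 − 0.48q.
Supply slope = (173.5 − 109.1)/(248 − 87) = 0.4, so p = 74.3 + 0.4q.
Competitive equilibrium: 227.9 − 0.48q = 74.3 + 0.4q → q* = 174.5455, p* = 144.1182.
At the ceiling p = 91.5, quantity supplied = (91.5 − 74.3)/0.4 = 43.
Willingness to pay at q' = 43: 227.9 − 0.48·43 = 207.26.
Δq = 174.5455 − 43 = 131.5455; wedge = 207.26 − 91.5 = 115.76.
DWL = ½ × 131.5455 × 115.76 = 7613.85.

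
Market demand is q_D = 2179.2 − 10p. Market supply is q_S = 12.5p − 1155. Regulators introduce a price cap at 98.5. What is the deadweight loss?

34717.01

In inverse form: demand p = 217.92 − 0.1q, supply p = 92.4 + 0.08q.
Competitive equilibrium: 217.92 − 0.1q = 92.4 + 0.08q → q* = 697.33333, p* = 148.18667.
At the ceiling p = 98.5, quantity supplied = (98.5 − 92.4)/0.08 = 76.25.
Willingness to pay at q' = 76.25: 217.92 − 0.1·76.25 = 210.295.
Δq = 697.33333 − 76.25 = 621.08333; wedge = 210.295 − 98.5 = 111.795.
DWL = ½ × 621.08333 × 111.795 = 34717.01.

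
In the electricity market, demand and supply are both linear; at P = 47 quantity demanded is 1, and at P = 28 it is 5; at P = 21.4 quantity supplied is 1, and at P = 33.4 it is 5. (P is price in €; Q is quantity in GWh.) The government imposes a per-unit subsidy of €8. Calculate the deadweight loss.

€4.13

Demand slope = (28 − 47)/(5 − 1) = −4.75, so P = 51.75 − 4.75Q.
Supply slope = (33.4 − 21.4)/(5 − 1) = 3, so P = 18.4 + 3Q.
Competitive equilibrium: 51.75 − 4.75Q = 18.4 + 3Q → Q* = 4.3032, P* = 31.3097.
The subsidy lowers effective supply by 8: P = 10.4 + 3Q.
New quantity: 51.75 − 4.75Q = 10.4 + 3Q → Q' = 5.3355.
Overproduction ΔQ = 5.3355 − 4.3032 = 1.0323; wedge = subsidy = 8.
DWL = ½ × 1.0323 × 8 = €4.13.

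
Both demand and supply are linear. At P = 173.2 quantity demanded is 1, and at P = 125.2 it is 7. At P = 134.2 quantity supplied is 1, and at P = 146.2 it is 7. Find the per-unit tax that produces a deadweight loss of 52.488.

32.4

Demand slope = (125.2 − 173.2)/(7 − 1) = −8, so P = 181.2 − 8Q.
Supply slope = (146.2 − 134.2)/(7 − 1) = 2, so P = 132.2 + 2Q.
Competitive equilibrium: 181.2 − 8Q = 132.2 + 2Q → Q* = 4.9, P* = 142.
A tax t gives ΔQ = t/10 and wedge t, so DWL = t²/20.
t²/20 = 52.488 → t² = 1049.76 → t = 32.4.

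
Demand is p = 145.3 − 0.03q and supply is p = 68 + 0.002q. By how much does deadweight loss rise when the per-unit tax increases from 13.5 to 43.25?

26379.88

Competitive equilibrium: 145.3 − 0.03q = 68 + 0.002q → q* = 2415.625, p* = 72.8313.
For a per-unit tax t: Δq = t/0.032, so DWL = ½·t·(t/0.032) = t²/0.064.
At t = 13.5: DWL = 2847.656. At t = 43.25: DWL = 29227.539.
Increase = 29227.539 − 2847.656 = 26379.88.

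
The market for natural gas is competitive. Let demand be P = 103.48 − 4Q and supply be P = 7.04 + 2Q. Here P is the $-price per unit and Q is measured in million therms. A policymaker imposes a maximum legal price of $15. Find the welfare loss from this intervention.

$438.75 million

Competitive equilibrium: 103.48 − 4Q = 7.04 + 2Q → Q* = 16.07333, P* = 39.18667.
At the ceiling P = 15, quantity supplied = (15 − 7.04)/2 = 3.98.
Willingness to pay at Q' = 3.98: 103.48 − 4·3.98 = 87.56.
ΔQ = 16.07333 − 3.98 = 12.09333; wedge = 87.56 − 15 = 72.56.
The triangle = ½ × 12.09333 × 72.56 = $438.75 million.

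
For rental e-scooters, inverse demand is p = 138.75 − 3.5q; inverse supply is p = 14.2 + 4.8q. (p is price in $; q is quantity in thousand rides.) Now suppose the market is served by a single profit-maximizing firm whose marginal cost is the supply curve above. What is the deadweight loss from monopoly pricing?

Competitive equilibrium: 138.75 − 3.5q = 14.2 + 4.8q → q* = 15.00602, p* = 86.22892.
Marginal revenue: MR = 138.75 − 7q. Set MR = MC: 138.75 − 7q = 14.2 + 4.8q → q_m = 10.55508.
Price p_m = 138.75 − 3.5·10.55508 = 101.80722; MC(q_m) = 14.2 + 4.8·10.55508 = 64.86438.
Competitive q* = 15.00602, so Δq = 4.45094; wedge = 101.80722 − 64.86438 = 36.94284.
DWL = ½ × 4.45094 × 36.94284 = $82.22 thousand.

$82.22 thousand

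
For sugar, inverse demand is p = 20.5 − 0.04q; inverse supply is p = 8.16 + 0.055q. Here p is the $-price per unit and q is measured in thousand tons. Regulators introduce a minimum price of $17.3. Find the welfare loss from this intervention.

Competitive equilibrium: 20.5 − 0.04q = 8.16 + 0.055q → q* = 129.8947, p* = 15.3042.
At the floor p = 17.3, quantity demanded = (20.5 − 17.3)/0.04 = 80.
Sellers' marginal cost at q' = 80: 8.16 + 0.055·80 = 12.56.
Δq = 129.8947 − 80 = 49.8947; wedge = 17.3 − 12.56 = 4.74.
Welfare loss = ½ × 49.8947 × 4.74 = $118.25 thousand.

$118.25 thousand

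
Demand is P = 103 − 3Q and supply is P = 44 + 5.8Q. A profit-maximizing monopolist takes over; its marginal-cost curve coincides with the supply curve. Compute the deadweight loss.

Competitive equilibrium: 103 − 3Q = 44 + 5.8Q → Q* = 6.7045, P* = 82.8864.
Marginal revenue: MR = 103 − 6Q. Set MR = MC: 103 − 6Q = 44 + 5.8Q → Q_m = 5.
Price P_m = 103 − 3·5 = 88; MC(Q_m) = 44 + 5.8·5 = 73.
Competitive Q* = 6.7045, so ΔQ = 1.7045; wedge = 88 − 73 = 15.
DWL = ½ × 1.7045 × 15 = 12.78.

12.78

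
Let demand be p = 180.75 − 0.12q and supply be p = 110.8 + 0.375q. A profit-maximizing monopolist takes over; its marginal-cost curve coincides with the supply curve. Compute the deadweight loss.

Competitive equilibrium: 180.75 − 0.12q = 110.8 + 0.375q → q* = 141.3131, p* = 163.7924.
Marginal revenue: MR = 180.75 − 0.24q. Set MR = MC: 180.75 − 0.24q = 110.8 + 0.375q → q_m = 113.7398.
Price p_m = 180.75 − 0.12·113.7398 = 167.1012; MC(q_m) = 110.8 + 0.375·113.7398 = 153.4524.
Competitive q* = 141.3131, so Δq = 27.5733; wedge = 167.1012 − 153.4524 = 13.6488.
Welfare loss = ½ × 27.5733 × 13.6488 = 188.17.

188.17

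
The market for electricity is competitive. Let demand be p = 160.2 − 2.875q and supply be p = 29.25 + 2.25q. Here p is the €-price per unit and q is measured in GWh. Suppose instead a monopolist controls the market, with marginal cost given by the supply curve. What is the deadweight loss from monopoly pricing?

Competitive equilibrium: 160.2 − 2.875q = 29.25 + 2.25q → q* = 25.5512, p* = 86.7402.
Marginal revenue: MR = 160.2 − 5.75q. Set MR = MC: 160.2 − 5.75q = 29.25 + 2.25q → q_m = 16.3688.
Price p_m = 160.2 − 2.875·16.3688 = 113.1397; MC(q_m) = 29.25 + 2.25·16.3688 = 66.0798.
Competitive q* = 25.5512, so Δq = 9.1824; wedge = 113.1397 − 66.0798 = 47.0599.
The triangle = ½ × 9.1824 × 47.0599 = €216.06.

€216.06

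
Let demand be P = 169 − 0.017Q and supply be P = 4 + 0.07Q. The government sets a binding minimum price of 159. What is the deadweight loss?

Competitive equilibrium: 169 − 0.017Q = 4 + 0.07Q → Q* = 1896.55172, P* = 136.75862.
At the floor P = 159, quantity demanded = (169 − 159)/0.017 = 588.23529.
Sellers' marginal cost at Q' = 588.23529: 4 + 0.07·588.23529 = 45.17647.
ΔQ = 1896.55172 − 588.23529 = 1308.31643; wedge = 159 − 45.17647 = 113.82353.
Deadweight loss = ½ × 1308.31643 × 113.82353 = 74458.60.

74458.60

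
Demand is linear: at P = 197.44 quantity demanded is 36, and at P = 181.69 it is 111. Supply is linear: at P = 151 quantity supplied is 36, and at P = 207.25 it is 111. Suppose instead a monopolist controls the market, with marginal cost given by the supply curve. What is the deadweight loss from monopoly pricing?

Demand slope = (181.69 − 197.44)/(111 − 36) = −0.21, so P = 205 − 0.21Q.
Supply slope = (207.25 − 151)/(111 − 36) = 0.75, so P = 124 + 0.75Q.
Competitive equilibrium: 205 − 0.21Q = 124 + 0.75Q → Q* = 84.375, P* = 187.2813.
Marginal revenue: MR = 205 − 0.42Q. Set MR = MC: 205 − 0.42Q = 124 + 0.75Q → Q_m = 69.2308.
Price P_m = 205 − 0.21·69.2308 = 190.4615; MC(Q_m) = 124 + 0.75·69.2308 = 175.9231.
Competitive Q* = 84.375, so ΔQ = 15.1442; wedge = 190.4615 − 175.9231 = 14.5384.
Welfare loss = ½ × 15.1442 × 14.5384 = 110.09.

110.09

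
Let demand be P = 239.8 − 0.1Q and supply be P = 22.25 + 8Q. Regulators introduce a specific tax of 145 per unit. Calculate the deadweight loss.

Competitive equilibrium: 239.8 − 0.1Q = 22.25 + 8Q → Q* = 26.858, P* = 237.1142.
With the tax, the buyer price exceeds the seller price by 145: (239.8 − 0.1Q) − (22.25 + 8Q) = 145 → Q' = 8.9568.
ΔQ = 26.858 − 8.9568 = 17.9012; the wedge equals the tax, 145.
DWL = ½ × 17.9012 × 145 = 1297.84.

1297.84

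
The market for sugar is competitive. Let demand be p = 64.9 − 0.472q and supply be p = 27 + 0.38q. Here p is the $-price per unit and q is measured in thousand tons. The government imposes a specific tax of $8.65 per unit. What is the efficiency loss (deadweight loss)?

$43.91 thousand

Competitive equilibrium: 64.9 − 0.472q = 27 + 0.38q → q* = 44.4836, p* = 43.9038.
With the tax, the buyer price exceeds the seller price by 8.65: (64.9 − 0.472q) − (27 + 0.38q) = 8.65 → q' = 34.331.
Δq = 44.4836 − 34.331 = 10.1526; the wedge equals the tax, 8.65.
DWL = ½ × 10.1526 × 8.65 = $43.91 thousand.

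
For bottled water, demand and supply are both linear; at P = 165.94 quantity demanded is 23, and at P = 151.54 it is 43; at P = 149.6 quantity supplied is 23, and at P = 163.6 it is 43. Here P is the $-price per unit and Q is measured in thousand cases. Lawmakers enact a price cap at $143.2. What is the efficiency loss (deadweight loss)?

Demand slope = (151.54 − 165.94)/(43 − 23) = −0.72, so P = 182.5 − 0.72Q.
Supply slope = (163.6 − 149.6)/(43 − 23) = 0.7, so P = 133.5 + 0.7Q.
Competitive equilibrium: 182.5 − 0.72Q = 133.5 + 0.7Q → Q* = 34.507, P* = 157.6549.
At the ceiling P = 143.2, quantity supplied = (143.2 − 133.5)/0.7 = 13.8571.
Willingness to pay at Q' = 13.8571: 182.5 − 0.72·13.8571 = 172.5229.
ΔQ = 34.507 − 13.8571 = 20.6499; wedge = 172.5229 − 143.2 = 29.3229.
Welfare loss = ½ × 20.6499 × 29.3229 = $302.76 thousand.

$302.76 thousand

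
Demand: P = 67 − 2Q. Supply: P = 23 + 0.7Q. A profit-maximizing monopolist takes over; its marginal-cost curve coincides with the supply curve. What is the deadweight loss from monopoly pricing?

64.92

Competitive equilibrium: 67 − 2Q = 23 + 0.7Q → Q* = 16.2963, P* = 34.4074.
Marginal revenue: MR = 67 − 4Q. Set MR = MC: 67 − 4Q = 23 + 0.7Q → Q_m = 9.3617.
Price P_m = 67 − 2·9.3617 = 48.2766; MC(Q_m) = 23 + 0.7·9.3617 = 29.5532.
Competitive Q* = 16.2963, so ΔQ = 6.9346; wedge = 48.2766 − 29.5532 = 18.7234.
DWL = ½ × 6.9346 × 18.7234 = 64.92.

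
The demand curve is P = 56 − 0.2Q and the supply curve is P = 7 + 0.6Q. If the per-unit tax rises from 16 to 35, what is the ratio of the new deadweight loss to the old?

4.785

Competitive equilibrium: 56 − 0.2Q = 7 + 0.6Q → Q* = 61.25, P* = 43.75.
For a per-unit tax t: ΔQ = t/0.8, so DWL = ½·t·(t/0.8) = t²/1.6.
At t = 16: DWL = 160. At t = 35: DWL = 765.625.
Ratio = (35/16)² = 4.785.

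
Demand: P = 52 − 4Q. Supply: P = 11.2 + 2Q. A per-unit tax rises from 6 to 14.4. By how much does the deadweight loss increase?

Competitive equilibrium: 52 − 4Q = 11.2 + 2Q → Q* = 6.8, P* = 24.8.
For a per-unit tax t: ΔQ = t/6, so DWL = ½·t·(t/6) = t²/12.
At t = 6: DWL = 3. At t = 14.4: DWL = 17.28.
Increase = 17.28 − 3 = 14.28.

14.28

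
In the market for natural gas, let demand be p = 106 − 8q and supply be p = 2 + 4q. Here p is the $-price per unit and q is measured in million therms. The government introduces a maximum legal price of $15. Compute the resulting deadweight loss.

$176.04 million

Competitive equilibrium: 106 − 8q = 2 + 4q → q* = 8.6667, p* = 36.6667.
At the ceiling p = 15, quantity supplied = (15 − 2)/4 = 3.25.
Willingness to pay at q' = 3.25: 106 − 8·3.25 = 80.
Δq = 8.6667 − 3.25 = 5.4167; wedge = 80 − 15 = 65.
DWL = ½ × 5.4167 × 65 = $176.04 million.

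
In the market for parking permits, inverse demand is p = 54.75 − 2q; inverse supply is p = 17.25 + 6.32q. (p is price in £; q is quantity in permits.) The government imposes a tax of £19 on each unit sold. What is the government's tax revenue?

£42.25

Competitive equilibrium: 54.75 − 2q = 17.25 + 6.32q → q* = 4.5072, p* = 45.7356.
With the tax, the buyer price exceeds the seller price by 19: (54.75 − 2q) − (17.25 + 6.32q) = 19 → q' = 2.2236.
Tax revenue = 19 × 2.2236 = £42.25.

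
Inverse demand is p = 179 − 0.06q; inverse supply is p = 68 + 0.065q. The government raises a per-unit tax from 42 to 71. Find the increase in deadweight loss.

13108

Competitive equilibrium: 179 − 0.06q = 68 + 0.065q → q* = 888, p* = 125.72.
For a per-unit tax t: Δq = t/0.125, so DWL = ½·t·(t/0.125) = t²/0.25.
At t = 42: DWL = 7056. At t = 71: DWL = 20164.
Increase = 20164 − 7056 = 13108.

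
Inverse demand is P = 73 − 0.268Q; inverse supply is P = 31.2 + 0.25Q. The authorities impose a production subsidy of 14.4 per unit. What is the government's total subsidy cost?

1562.32

Competitive equilibrium: 73 − 0.268Q = 31.2 + 0.25Q → Q* = 80.695, P* = 51.3737.
The subsidy lowers effective supply by 14.4: P = 16.8 + 0.25Q.
New quantity: 73 − 0.268Q = 16.8 + 0.25Q → Q' = 108.4942.
Total subsidy cost = 14.4 × 108.4942 = 1562.32.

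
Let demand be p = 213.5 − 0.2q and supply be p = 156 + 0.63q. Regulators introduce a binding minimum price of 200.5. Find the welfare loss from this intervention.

Competitive equilibrium: 213.5 − 0.2q = 156 + 0.63q → q* = 69.2771, p* = 199.6446.
At the floor p = 200.5, quantity demanded = (213.5 − 200.5)/0.2 = 65.
Sellers' marginal cost at q' = 65: 156 + 0.63·65 = 196.95.
Δq = 69.2771 − 65 = 4.2771; wedge = 200.5 − 196.95 = 3.55.
Welfare loss = ½ × 4.2771 × 3.55 = 7.59.

7.59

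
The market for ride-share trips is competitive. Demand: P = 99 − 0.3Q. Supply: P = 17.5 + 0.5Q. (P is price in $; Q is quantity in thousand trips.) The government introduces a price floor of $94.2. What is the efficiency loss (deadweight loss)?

Competitive equilibrium: 99 − 0.3Q = 17.5 + 0.5Q → Q* = 101.875, P* = 68.4375.
At the floor P = 94.2, quantity demanded = (99 − 94.2)/0.3 = 16.
Sellers' marginal cost at Q' = 16: 17.5 + 0.5·16 = 25.5.
ΔQ = 101.875 − 16 = 85.875; wedge = 94.2 − 25.5 = 68.7.
The triangle = ½ × 85.875 × 68.7 = $2949.81 thousand.

$2949.81 thousand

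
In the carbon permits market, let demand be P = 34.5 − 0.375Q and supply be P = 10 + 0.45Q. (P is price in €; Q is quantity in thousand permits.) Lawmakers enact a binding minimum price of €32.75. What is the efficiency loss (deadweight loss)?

Competitive equilibrium: 34.5 − 0.375Q = 10 + 0.45Q → Q* = 29.697, P* = 23.3636.
At the floor P = 32.75, quantity demanded = (34.5 − 32.75)/0.375 = 4.6667.
Sellers' marginal cost at Q' = 4.6667: 10 + 0.45·4.6667 = 12.1.
ΔQ = 29.697 − 4.6667 = 25.0303; wedge = 32.75 − 12.1 = 20.65.
The triangle = ½ × 25.0303 × 20.65 = €258.44 thousand.

€258.44 thousand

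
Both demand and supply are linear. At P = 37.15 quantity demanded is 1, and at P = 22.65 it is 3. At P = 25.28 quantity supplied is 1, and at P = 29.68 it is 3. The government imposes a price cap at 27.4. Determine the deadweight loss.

0.40

Demand slope = (22.65 − 37.15)/(3 − 1) = −7.25, so P = 44.4 − 7.25Q.
Supply slope = (29.68 − 25.28)/(3 − 1) = 2.2, so P = 23.08 + 2.2Q.
Competitive equilibrium: 44.4 − 7.25Q = 23.08 + 2.2Q → Q* = 2.2561, P* = 28.0434.
At the ceiling P = 27.4, quantity supplied = (27.4 − 23.08)/2.2 = 1.9636.
Willingness to pay at Q' = 1.9636: 44.4 − 7.25·1.9636 = 30.1639.
ΔQ = 2.2561 − 1.9636 = 0.2925; wedge = 30.1639 − 27.4 = 2.7639.
The triangle = ½ × 0.2925 × 2.7639 = 0.40.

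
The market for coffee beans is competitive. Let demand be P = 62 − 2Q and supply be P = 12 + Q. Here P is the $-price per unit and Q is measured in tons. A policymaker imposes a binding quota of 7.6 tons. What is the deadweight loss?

$123.31

Competitive equilibrium: 62 − 2Q = 12 + Q → Q* = 16.6667, P* = 28.6667.
At Q = 7.6: demand price = 62 − 2·7.6 = 46.8; supply price = 12 + 1·7.6 = 19.6.
ΔQ = 16.6667 − 7.6 = 9.0667; wedge = 46.8 − 19.6 = 27.2.
The triangle = ½ × 9.0667 × 27.2 = $123.31.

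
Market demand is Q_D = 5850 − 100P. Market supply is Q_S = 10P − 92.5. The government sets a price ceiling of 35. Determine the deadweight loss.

In inverse form: demand P = 58.5 − 0.01Q, supply P = 9.25 + 0.1Q.
Competitive equilibrium: 58.5 − 0.01Q = 9.25 + 0.1Q → Q* = 447.7273, P* = 54.0227.
At the ceiling P = 35, quantity supplied = (35 − 9.25)/0.1 = 257.5.
Willingness to pay at Q' = 257.5: 58.5 − 0.01·257.5 = 55.925.
ΔQ = 447.7273 − 257.5 = 190.2273; wedge = 55.925 − 35 = 20.925.
The triangle = ½ × 190.2273 × 20.925 = 1990.25.

1990.25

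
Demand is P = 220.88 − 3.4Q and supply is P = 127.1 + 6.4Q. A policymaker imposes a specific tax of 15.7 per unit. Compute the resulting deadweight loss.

Competitive equilibrium: 220.88 − 3.4Q = 127.1 + 6.4Q → Q* = 9.5694, P* = 188.3441.
With the tax, the buyer price exceeds the seller price by 15.7: (220.88 − 3.4Q) − (127.1 + 6.4Q) = 15.7 → Q' = 7.9673.
ΔQ = 9.5694 − 7.9673 = 1.6021; the wedge equals the tax, 15.7.
DWL = ½ × 1.6021 × 15.7 = 12.58.

12.58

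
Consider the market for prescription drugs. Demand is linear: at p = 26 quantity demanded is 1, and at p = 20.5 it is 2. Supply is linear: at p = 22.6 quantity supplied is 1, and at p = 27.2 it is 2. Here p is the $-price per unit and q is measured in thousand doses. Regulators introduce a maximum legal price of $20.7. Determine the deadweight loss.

$2.84 thousand

Demand slope = (20.5 − 26)/(2 − 1) = −5.5, so p = 31.5 − 5.5q.
Supply slope = (27.2 − 22.6)/(2 − 1) = 4.6, so p = 18 + 4.6q.
Competitive equilibrium: 31.5 − 5.5q = 18 + 4.6q → q* = 1.3366, p* = 24.1485.
At the ceiling p = 20.7, quantity supplied = (20.7 − 18)/4.6 = 0.587.
Willingness to pay at q' = 0.587: 31.5 − 5.5·0.587 = 28.2715.
Δq = 1.3366 − 0.587 = 0.7496; wedge = 28.2715 − 20.7 = 7.5715.
Welfare loss = ½ × 0.7496 × 7.5715 = $2.84 thousand.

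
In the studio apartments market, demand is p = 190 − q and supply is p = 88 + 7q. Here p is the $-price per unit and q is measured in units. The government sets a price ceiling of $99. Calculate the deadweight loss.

$499.84

Competitive equilibrium: 190 − q = 88 + 7q → q* = 12.75, p* = 177.25.
At the ceiling p = 99, quantity supplied = (99 − 88)/7 = 1.5714.
Willingness to pay at q' = 1.5714: 190 − 1·1.5714 = 188.4286.
Δq = 12.75 − 1.5714 = 11.1786; wedge = 188.4286 − 99 = 89.4286.
DWL = ½ × 11.1786 × 89.4286 = $499.84.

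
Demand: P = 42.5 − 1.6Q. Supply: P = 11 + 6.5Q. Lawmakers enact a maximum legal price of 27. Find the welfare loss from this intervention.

8.25

Competitive equilibrium: 42.5 − 1.6Q = 11 + 6.5Q → Q* = 3.8889, P* = 36.2778.
At the ceiling P = 27, quantity supplied = (27 − 11)/6.5 = 2.4615.
Willingness to pay at Q' = 2.4615: 42.5 − 1.6·2.4615 = 38.5616.
ΔQ = 3.8889 − 2.4615 = 1.4274; wedge = 38.5616 − 27 = 11.5616.
Deadweight loss = ½ × 1.4274 × 11.5616 = 8.25.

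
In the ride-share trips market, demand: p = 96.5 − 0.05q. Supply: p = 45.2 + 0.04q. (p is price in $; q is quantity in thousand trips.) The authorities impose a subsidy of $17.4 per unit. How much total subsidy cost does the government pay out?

Competitive equilibrium: 96.5 − 0.05q = 45.2 + 0.04q → q* = 570, p* = 68.
The subsidy lowers effective supply by 17.4: p = 27.8 + 0.04q.
New quantity: 96.5 − 0.05q = 27.8 + 0.04q → q' = 763.3333.
Total subsidy cost = 17.4 × 763.3333 = $13282 thousand.

$13282 thousand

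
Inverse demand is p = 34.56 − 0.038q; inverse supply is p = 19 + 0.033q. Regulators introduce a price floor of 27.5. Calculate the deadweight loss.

39.52

Competitive equilibrium: 34.56 − 0.038q = 19 + 0.033q → q* = 219.1549, p* = 26.2321.
At the floor p = 27.5, quantity demanded = (34.56 − 27.5)/0.038 = 185.7895.
Sellers' marginal cost at q' = 185.7895: 19 + 0.033·185.7895 = 25.1311.
Δq = 219.1549 − 185.7895 = 33.3654; wedge = 27.5 − 25.1311 = 2.3689.
Deadweight loss = ½ × 33.3654 × 2.3689 = 39.52.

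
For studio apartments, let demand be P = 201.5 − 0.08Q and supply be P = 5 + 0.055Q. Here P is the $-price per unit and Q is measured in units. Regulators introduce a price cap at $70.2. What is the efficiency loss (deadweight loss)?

$4924.43

Competitive equilibrium: 201.5 − 0.08Q = 5 + 0.055Q → Q* = 1455.5556, P* = 85.0556.
At the ceiling P = 70.2, quantity supplied = (70.2 − 5)/0.055 = 1185.4545.
Willingness to pay at Q' = 1185.4545: 201.5 − 0.08·1185.4545 = 106.6636.
ΔQ = 1455.5556 − 1185.4545 = 270.1011; wedge = 106.6636 − 70.2 = 36.4636.
The triangle = ½ × 270.1011 × 36.4636 = $4924.43.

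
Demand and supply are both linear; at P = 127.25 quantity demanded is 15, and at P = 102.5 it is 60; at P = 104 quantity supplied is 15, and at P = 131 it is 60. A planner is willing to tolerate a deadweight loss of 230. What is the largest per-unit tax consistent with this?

23

Demand slope = (102.5 − 127.25)/(60 − 15) = −0.55, so P = 135.5 − 0.55Q.
Supply slope = (131 − 104)/(60 − 15) = 0.6, so P = 95 + 0.6Q.
Competitive equilibrium: 135.5 − 0.55Q = 95 + 0.6Q → Q* = 35.2174, P* = 116.1304.
A tax t gives ΔQ = t/1.15 and wedge t, so DWL = t²/2.3.
t²/2.3 = 230 → t² = 529 → t = 23.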